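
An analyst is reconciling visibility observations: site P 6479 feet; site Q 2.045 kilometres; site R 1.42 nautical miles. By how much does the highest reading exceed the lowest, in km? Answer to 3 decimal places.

0.655 km

site P: 6479 ft = 1.97480 km.
site R: 1.42 nmi = 2.62984 km.
Spread: 2.62984 − 1.97480 = 0.655 km.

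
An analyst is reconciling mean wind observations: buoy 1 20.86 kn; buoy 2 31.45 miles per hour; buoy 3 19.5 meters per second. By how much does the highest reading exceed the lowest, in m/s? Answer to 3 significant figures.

8.77 m/s

buoy 1: 20.86 kt = 10.7313 m/s.
buoy 2: 31.45 mph = 14.0594 m/s.
Spread: 19.5000 − 10.7313 = 8.77 m/s.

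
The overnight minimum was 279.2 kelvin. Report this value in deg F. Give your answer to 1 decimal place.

First to °C: 6.05 °C.
Then to °F: 42.9 °F.

42.9 °F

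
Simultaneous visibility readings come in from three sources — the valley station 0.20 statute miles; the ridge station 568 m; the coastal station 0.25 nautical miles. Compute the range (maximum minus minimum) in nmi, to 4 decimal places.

0.1329 nmi

the valley station: 0.20 SM = 0.173795 nmi.
the ridge station: 568 m = 0.306695 nmi.
Spread: 0.306695 − 0.173795 = 0.1329 nmi.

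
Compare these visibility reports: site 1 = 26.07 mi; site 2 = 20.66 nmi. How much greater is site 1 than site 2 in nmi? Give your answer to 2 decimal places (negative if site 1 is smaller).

site 1: 26.07 SM = 22.6542 nmi.
Difference: 22.6542 − 20.6600 = 1.99 nmi.

1.99 nmi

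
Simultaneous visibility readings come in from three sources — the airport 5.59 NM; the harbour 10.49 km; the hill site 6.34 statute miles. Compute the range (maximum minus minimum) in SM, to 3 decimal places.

the airport: 5.59 nmi = 6.43286 SM.
the harbour: 10.49 km = 6.51818 SM.
Spread: 6.51818 − 6.34000 = 0.178 SM.

0.178 SM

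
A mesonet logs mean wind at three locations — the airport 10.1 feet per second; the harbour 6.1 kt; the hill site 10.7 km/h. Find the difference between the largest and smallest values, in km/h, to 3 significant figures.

the airport: 10.1 ft/s = 11.08253 km/h.
the harbour: 6.1 kt = 11.29720 km/h.
Spread: 11.29720 − 10.70000 = 0.597 km/h.

0.597 km/h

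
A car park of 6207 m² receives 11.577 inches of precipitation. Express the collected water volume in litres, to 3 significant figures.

1830000 litres

Depth: 11.577 in × 25.4 = 294.0558 mm.
1 mm over 1 m² is 1 L, so volume = 294.0558 × 6207 = 1825204.4 L ≈ 1830000 L.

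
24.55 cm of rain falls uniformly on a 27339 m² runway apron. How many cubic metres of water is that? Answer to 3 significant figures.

6710 cubic metres

Depth: 24.55 cm × 10 = 245.5 mm.
1 mm over 1 m² is 1 L, so volume = 245.5 × 27339 = 6711724.5 L = 6710 m³.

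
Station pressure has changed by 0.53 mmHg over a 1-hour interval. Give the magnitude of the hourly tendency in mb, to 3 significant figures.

0.707 mb per hour

0.53 mmHg / 1 h × 1.33322 mb/mmHg = 0.707 mb/h.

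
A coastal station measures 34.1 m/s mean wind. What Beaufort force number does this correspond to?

34.1 m/s lies in the Beaufort 12 band (hurricane force, ≥32.7 m/s).

Beaufort force 12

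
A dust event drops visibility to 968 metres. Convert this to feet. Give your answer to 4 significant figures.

1 m = 3.28084 ft, so 968 × 3.28084 = 3176 ft.

3176 ft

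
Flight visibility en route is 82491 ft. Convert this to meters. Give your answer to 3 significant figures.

1 ft = 0.3048 m, so 82491 × 0.3048 = 25100 m.

25100 m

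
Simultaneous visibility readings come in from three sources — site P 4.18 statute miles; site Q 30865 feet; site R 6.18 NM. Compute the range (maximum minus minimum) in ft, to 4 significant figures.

15480 ft

site P: 4.18 SM = 22070.40 ft.
site R: 6.18 nmi = 37550.39 ft.
Spread: 37550.39 − 22070.40 = 15480 ft.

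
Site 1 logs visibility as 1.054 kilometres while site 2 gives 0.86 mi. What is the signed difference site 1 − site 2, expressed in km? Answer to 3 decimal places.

-0.330 km

site 2: 0.86 SM = 1.38404 km.
Difference: 1.05400 − 1.38404 = -0.330 km.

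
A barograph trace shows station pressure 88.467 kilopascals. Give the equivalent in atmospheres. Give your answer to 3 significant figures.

0.873 atm

1 kPa = 0.00986923 atm, so 88.467 × 0.00986923 = 0.873 atm.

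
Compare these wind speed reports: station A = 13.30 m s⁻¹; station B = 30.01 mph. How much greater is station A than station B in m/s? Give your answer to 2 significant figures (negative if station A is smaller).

station B: 30.01 mph = 13.4157 m/s.
Difference: 13.3000 − 13.4157 = -0.12 m/s.

-0.12 m/s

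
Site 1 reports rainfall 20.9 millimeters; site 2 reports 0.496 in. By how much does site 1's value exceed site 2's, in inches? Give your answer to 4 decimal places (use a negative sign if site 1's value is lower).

site 1: 20.9 mm = 0.822835 in.
Difference: 0.822835 − 0.496000 = 0.3268 in.

0.3268 in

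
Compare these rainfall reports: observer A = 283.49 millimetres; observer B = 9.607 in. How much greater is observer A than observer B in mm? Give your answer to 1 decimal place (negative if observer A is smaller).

39.5 mm

observer B: 9.607 in = 244.018 mm.
Difference: 283.490 − 244.018 = 39.5 mm.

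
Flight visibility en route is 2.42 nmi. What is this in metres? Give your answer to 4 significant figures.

4482 m

1 nmi = 1852 m, so 2.42 × 1852 = 4482 m.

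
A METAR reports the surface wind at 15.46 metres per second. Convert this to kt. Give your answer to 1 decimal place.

30.1 kt

1 m/s = 1.94384 kt, so 15.46 × 1.94384 = 30.1 kt.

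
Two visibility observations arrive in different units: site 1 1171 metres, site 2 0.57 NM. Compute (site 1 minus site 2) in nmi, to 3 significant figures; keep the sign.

site 1: 1171 m = 0.632289 nmi.
Difference: 0.632289 − 0.570000 = 0.0623 nmi.

0.0623 nmi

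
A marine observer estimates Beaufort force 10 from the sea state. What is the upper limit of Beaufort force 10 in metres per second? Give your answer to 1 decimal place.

28.4 m/s

Beaufort 10 (storm) spans 24.5–28.4 m/s.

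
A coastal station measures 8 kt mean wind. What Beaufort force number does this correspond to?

8 kt lies in the Beaufort 3 band (gentle breeze, 7–10 kt).

Beaufort force 3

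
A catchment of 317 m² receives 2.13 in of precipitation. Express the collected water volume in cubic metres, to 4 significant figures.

Depth: 2.13 in × 25.4 = 54.102 mm.
1 mm over 1 m² is 1 L, so volume = 54.102 × 317 = 17150.334 L = 17.15 m³.

17.15 cubic metres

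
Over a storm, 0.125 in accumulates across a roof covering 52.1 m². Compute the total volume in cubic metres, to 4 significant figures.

0.1654 cubic metres

Depth: 0.125 in × 25.4 = 3.175 mm.
1 mm over 1 m² is 1 L, so volume = 3.175 × 52.1 = 165.4175 L = 0.1654 m³.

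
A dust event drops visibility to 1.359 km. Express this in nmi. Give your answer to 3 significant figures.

0.734 nmi

1 km = 0.539957 nmi, so 1.359 × 0.539957 = 0.734 nmi.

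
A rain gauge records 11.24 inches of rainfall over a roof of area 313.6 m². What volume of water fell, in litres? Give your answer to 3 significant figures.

Depth: 11.24 in × 25.4 = 285.496 mm.
1 mm over 1 m² is 1 L, so volume = 285.496 × 313.6 = 89531.546 L ≈ 89500 L.

89500 litres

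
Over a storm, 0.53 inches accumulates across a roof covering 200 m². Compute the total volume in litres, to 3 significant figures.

Depth: 0.53 in × 25.4 = 13.462 mm.
1 mm over 1 m² is 1 L, so volume = 13.462 × 200 = 2692.4 L ≈ 2690 L.

2690 litres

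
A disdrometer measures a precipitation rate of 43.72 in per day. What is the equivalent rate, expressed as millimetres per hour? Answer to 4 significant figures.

46.27 mm/hour

43.72 in/day × 25.4 mm/in × 0.0416667 day/hour = 46.27 mm/hour.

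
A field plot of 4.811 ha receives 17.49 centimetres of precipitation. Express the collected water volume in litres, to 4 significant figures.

Depth: 17.49 cm × 10 = 174.9 mm.
Area: 4.811 ha = 48110 m².
1 mm over 1 m² is 1 L, so volume = 174.9 × 48110 = 8414439 L ≈ 8414000 L.

8414000 litres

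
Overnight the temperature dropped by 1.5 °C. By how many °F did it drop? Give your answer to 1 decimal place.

2.7 °F

Converting a difference, only the 9/5 scale factor applies: Δ°F = 1.5 × 1.8 = 2.7 °F.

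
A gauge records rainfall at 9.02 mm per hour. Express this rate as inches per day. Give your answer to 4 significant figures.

9.02 mm/hour × 0.0393701 in/mm × 24 hour/day = 8.523 in/day.

8.523 in/day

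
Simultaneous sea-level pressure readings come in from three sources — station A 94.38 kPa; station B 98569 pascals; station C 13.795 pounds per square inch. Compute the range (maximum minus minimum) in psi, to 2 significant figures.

station A: 94.38 kPa = 13.6887 psi.
station B: 98569 Pa = 14.2962 psi.
Spread: 14.2962 − 13.6887 = 0.61 psi.

0.61 psi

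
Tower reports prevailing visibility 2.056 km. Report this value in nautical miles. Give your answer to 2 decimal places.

1 km = 0.539957 nmi, so 2.056 × 0.539957 = 1.11 nmi.

1.11 nmi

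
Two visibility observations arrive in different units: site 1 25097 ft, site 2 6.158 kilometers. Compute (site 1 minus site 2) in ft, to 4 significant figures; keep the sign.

site 2: 6.158 km = 20203.41 ft.
Difference: 25097.00 − 20203.41 = 4894 ft.

4894 ft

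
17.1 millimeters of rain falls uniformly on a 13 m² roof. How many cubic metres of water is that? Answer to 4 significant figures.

0.2223 cubic metres

1 mm over 1 m² is 1 L, so volume = 17.1 × 13 = 222.3 L = 0.2223 m³.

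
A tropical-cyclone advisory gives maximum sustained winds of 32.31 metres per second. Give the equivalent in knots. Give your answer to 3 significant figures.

1 m/s = 1.94384 kt, so 32.31 × 1.94384 = 62.8 kt.

62.8 kt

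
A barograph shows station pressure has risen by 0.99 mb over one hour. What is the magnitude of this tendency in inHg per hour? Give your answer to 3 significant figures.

0.99 mb / 1 h × 0.02953 inHg/mb = 0.0292 inHg/h.

0.0292 inHg per hour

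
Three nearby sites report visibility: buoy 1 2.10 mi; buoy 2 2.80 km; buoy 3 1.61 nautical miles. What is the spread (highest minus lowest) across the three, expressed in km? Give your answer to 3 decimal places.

0.580 km

buoy 1: 2.10 SM = 3.37962 km.
buoy 3: 1.61 nmi = 2.98172 km.
Spread: 3.37962 − 2.80000 = 0.580 km.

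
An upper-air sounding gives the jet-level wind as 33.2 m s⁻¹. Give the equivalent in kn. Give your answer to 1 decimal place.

1 m/s = 1.94384 kt, so 33.2 × 1.94384 = 64.5 kt.

64.5 kt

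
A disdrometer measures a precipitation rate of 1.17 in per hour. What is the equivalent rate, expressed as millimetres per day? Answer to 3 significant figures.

1.17 in/hour × 25.4 mm/in × 24 hour/day = 713 mm/day.

713 mm/day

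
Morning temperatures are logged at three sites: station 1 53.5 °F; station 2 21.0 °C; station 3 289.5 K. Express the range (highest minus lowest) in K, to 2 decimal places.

9.06 K

station 1: 53.5 °F = 11.944 °C.
station 3: 289.5 K = 16.350 °C.
Spread: 21.000 − 11.944 = 9.056 °C.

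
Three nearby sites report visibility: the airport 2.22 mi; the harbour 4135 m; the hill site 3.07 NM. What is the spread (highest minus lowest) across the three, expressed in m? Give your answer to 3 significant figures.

the airport: 2.22 SM = 3572.74 m.
the hill site: 3.07 nmi = 5685.64 m.
Spread: 5685.64 − 3572.74 = 2110 m.

2110 m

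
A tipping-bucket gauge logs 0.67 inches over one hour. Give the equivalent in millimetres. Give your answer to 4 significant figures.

17.02 mm

1 in = 25.4 mm, so 0.67 × 25.4 = 17.02 mm.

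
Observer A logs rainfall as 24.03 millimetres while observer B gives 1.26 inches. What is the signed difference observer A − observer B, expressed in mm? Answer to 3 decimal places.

observer B: 1.26 in = 32.00400 mm.
Difference: 24.03000 − 32.00400 = -7.974 mm.

-7.974 mm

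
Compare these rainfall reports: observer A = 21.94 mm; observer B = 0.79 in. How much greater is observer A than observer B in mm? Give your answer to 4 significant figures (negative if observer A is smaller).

1.874 mm

observer B: 0.79 in = 20.06600 mm.
Difference: 21.94000 − 20.06600 = 1.874 mm.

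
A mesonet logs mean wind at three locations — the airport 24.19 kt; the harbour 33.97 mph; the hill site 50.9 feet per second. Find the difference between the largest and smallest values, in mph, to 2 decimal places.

6.87 mph

the airport: 24.19 kt = 27.8374 mph.
the hill site: 50.9 ft/s = 34.7045 mph.
Spread: 34.7045 − 27.8374 = 6.87 mph.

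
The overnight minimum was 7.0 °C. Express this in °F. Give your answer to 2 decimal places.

°F = °C × 9/5 + 32 = 7.0 × 1.8 + 32 = 44.60 °F.

44.60 °F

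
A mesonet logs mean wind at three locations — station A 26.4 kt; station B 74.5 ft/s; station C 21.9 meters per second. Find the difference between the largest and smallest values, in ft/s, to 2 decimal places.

29.94 ft/s

station A: 26.4 kt = 44.5582 ft/s.
station C: 21.9 m/s = 71.8504 ft/s.
Spread: 74.5000 − 44.5582 = 29.94 ft/s.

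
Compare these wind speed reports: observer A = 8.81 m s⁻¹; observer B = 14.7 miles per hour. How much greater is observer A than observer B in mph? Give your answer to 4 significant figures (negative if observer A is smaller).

observer A: 8.81 m/s = 19.70741 mph.
Difference: 19.70741 − 14.70000 = 5.007 mph.

5.007 mph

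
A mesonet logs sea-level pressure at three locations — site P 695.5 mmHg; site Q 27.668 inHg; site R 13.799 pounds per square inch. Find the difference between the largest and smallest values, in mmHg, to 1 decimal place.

site Q: 27.668 inHg = 702.767 mmHg.
site R: 13.799 psi = 713.614 mmHg.
Spread: 713.614 − 695.500 = 18.1 mmHg.

18.1 mmHg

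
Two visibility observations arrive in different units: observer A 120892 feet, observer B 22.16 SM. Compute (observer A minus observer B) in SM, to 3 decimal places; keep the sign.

0.736 SM

observer A: 120892 ft = 22.89621 SM.
Difference: 22.89621 − 22.16000 = 0.736 SM.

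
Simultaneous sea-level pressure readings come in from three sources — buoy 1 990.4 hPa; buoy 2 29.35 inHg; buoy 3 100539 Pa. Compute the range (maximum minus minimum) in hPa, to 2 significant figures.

15 hPa

buoy 2: 29.35 inHg = 993.91 hPa.
buoy 3: 100539 Pa = 1005.39 hPa.
Spread: 1005.39 − 990.40 = 15 hPa.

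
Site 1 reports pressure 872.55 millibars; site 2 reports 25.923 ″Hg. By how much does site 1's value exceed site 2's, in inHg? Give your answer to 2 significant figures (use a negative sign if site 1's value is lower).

-0.16 inHg

site 1: 872.55 mb = 25.7664 inHg.
Difference: 25.7664 − 25.9230 = -0.16 inHg.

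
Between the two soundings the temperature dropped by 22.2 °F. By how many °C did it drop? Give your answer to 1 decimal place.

12.3 °C

A change of 1 °C equals a change of 1.8 °F: Δ°C = 22.2 × 0.5556 = 12.3 °C.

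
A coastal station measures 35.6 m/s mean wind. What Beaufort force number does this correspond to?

35.6 m/s lies in the Beaufort 12 band (hurricane force, ≥32.7 m/s).

Beaufort force 12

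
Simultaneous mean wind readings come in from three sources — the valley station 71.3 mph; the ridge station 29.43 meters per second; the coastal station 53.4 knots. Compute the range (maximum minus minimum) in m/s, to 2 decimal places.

the valley station: 71.3 mph = 31.8740 m/s.
the coastal station: 53.4 kt = 27.4713 m/s.
Spread: 31.8740 − 27.4713 = 4.40 m/s.

4.40 m/s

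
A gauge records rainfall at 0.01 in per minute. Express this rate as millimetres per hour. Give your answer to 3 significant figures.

15.2 mm/hour

0.01 in/minute × 25.4 mm/in × 60 minute/hour = 15.2 mm/hour.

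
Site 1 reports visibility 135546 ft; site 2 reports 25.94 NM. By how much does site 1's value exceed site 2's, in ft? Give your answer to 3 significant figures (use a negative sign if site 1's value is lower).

site 2: 25.94 nmi = 157614.44 ft.
Difference: 135546.00 − 157614.44 = -22100 ft.

-22100 ft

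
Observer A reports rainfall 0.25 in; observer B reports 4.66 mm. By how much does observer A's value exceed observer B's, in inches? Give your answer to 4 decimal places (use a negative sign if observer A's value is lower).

0.0665 in

observer B: 4.66 mm = 0.183465 in.
Difference: 0.250000 − 0.183465 = 0.0665 in.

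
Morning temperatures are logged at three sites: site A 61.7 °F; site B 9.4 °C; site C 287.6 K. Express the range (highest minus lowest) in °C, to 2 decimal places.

site A: 61.7 °F = 16.500 °C.
site C: 287.6 K = 14.450 °C.
Spread: 16.500 − 9.400 = 7.100 °C.

7.10 °C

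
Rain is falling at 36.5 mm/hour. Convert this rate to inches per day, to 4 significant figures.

34.49 in/day

36.5 mm/hour × 0.0393701 in/mm × 24 hour/day = 34.49 in/day.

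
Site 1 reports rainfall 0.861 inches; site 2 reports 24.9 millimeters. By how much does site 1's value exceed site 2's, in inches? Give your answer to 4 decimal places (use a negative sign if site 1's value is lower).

site 2: 24.9 mm = 0.980315 in.
Difference: 0.861000 − 0.980315 = -0.1193 in.

-0.1193 in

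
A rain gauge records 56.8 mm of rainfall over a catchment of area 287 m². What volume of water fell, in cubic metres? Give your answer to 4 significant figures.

1 mm over 1 m² is 1 L, so volume = 56.8 × 287 = 16301.6 L = 16.30 m³.

16.30 cubic metres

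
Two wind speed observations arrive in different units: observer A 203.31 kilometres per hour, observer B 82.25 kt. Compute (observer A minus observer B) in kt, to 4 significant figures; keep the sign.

observer A: 203.31 km/h = 109.7786 kt.
Difference: 109.7786 − 82.2500 = 27.53 kt.

27.53 kt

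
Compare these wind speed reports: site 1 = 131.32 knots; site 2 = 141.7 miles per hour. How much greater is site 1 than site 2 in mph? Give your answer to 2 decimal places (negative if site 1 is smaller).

site 1: 131.32 kt = 151.1204 mph.
Difference: 151.1204 − 141.7000 = 9.42 mph.

9.42 mph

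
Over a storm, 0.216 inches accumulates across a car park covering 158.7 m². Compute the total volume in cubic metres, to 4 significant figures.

Depth: 0.216 in × 25.4 = 5.4864 mm.
1 mm over 1 m² is 1 L, so volume = 5.4864 × 158.7 = 870.69168 L = 0.8707 m³.

0.8707 cubic metres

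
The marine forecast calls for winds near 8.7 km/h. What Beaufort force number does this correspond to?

8.7 km/h = 2.4 m/s, which is Beaufort 2 (light breeze, 1.6–3.3 m/s).

Beaufort force 2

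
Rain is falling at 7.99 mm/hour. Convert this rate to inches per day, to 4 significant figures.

7.550 in/day

7.99 mm/hour × 0.0393701 in/mm × 24 hour/day = 7.550 in/day.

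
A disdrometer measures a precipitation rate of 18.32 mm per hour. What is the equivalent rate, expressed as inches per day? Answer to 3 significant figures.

17.3 in/day

18.32 mm/hour × 0.0393701 in/mm × 24 hour/day = 17.3 in/day.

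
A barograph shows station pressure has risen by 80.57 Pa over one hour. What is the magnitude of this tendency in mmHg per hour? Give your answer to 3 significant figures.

0.604 mmHg per hour

80.57 Pa / 1 h × 0.00750062 mmHg/Pa = 0.604 mmHg/h.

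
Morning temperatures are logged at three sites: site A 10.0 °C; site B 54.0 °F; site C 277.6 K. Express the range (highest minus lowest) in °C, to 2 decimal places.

7.77 °C

site B: 54.0 °F = 12.222 °C.
site C: 277.6 K = 4.450 °C.
Spread: 12.222 − 4.450 = 7.772 °C.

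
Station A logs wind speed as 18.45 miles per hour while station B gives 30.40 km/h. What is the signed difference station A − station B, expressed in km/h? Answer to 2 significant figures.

station A: 18.45 mph = 29.6924 km/h.
Difference: 29.6924 − 30.4000 = -0.71 km/h.

-0.71 km/h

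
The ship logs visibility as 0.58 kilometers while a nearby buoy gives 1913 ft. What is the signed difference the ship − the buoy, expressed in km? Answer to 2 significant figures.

the buoy: 1913 ft = 0.583082 km.
Difference: 0.580000 − 0.583082 = -0.0031 km.

-0.0031 km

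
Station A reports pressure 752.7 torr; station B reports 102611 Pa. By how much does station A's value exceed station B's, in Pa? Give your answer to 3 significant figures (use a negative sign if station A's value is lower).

-2260 Pa

station A: 752.7 mmHg = 100351.76 Pa.
Difference: 100351.76 − 102611.00 = -2260 Pa.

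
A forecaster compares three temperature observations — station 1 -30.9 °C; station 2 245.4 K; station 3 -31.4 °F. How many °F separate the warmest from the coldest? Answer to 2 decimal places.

13.45 °F

station 2: 245.4 K = -27.750 °C.
station 3: -31.4 °F = -35.222 °C.
Spread: (-27.750) − (-35.222) = 7.472 °C = 13.45 °F.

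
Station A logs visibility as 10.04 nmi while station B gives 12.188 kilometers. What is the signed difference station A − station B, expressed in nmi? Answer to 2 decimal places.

station B: 12.188 km = 6.5810 nmi.
Difference: 10.0400 − 6.5810 = 3.46 nmi.

3.46 nmi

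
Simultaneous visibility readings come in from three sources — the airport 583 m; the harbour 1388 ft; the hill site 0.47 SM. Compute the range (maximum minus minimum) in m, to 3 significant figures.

the harbour: 1388 ft = 423.06 m.
the hill site: 0.47 SM = 756.39 m.
Spread: 756.39 − 423.06 = 333 m.

333 m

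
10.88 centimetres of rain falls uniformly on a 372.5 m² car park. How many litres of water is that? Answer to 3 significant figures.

Depth: 10.88 cm × 10 = 108.8 mm.
1 mm over 1 m² is 1 L, so volume = 108.8 × 372.5 = 40528 L ≈ 40500 L.

40500 litres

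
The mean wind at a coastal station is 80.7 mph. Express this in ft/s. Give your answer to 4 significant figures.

118.4 ft/s

1 mph = 1.46667 ft/s, so 80.7 × 1.46667 = 118.4 ft/s.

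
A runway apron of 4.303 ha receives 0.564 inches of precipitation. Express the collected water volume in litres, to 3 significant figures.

616000 litres

Depth: 0.564 in × 25.4 = 14.3256 mm.
Area: 4.303 ha = 43030 m².
1 mm over 1 m² is 1 L, so volume = 14.3256 × 43030 = 616430.57 L ≈ 616000 L.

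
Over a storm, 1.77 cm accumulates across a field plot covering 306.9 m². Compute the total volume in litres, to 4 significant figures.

5432 litres

Depth: 1.77 cm × 10 = 17.7 mm.
1 mm over 1 m² is 1 L, so volume = 17.7 × 306.9 = 5432.13 L ≈ 5432 L.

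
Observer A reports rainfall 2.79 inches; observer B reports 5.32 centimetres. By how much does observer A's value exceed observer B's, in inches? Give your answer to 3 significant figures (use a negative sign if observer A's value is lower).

observer B: 5.32 cm = 2.09449 in.
Difference: 2.79000 − 2.09449 = 0.696 in.

0.696 in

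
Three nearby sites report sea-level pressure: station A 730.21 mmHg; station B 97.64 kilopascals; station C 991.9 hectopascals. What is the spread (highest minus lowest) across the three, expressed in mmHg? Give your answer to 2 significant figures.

station B: 97.64 kPa = 732.36 mmHg.
station C: 991.9 hPa = 743.99 mmHg.
Spread: 743.99 − 730.21 = 14 mmHg.

14 mmHg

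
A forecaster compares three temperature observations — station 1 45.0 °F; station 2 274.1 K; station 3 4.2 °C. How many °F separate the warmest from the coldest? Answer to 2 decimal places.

station 1: 45.0 °F = 7.222 °C.
station 2: 274.1 K = 0.950 °C.
Spread: 7.222 − 0.950 = 6.272 °C = 11.29 °F.

11.29 °F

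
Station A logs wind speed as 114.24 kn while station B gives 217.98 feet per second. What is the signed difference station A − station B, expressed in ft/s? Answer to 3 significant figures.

station A: 114.24 kt = 192.815 ft/s.
Difference: 192.815 − 217.980 = -25.2 ft/s.

-25.2 ft/s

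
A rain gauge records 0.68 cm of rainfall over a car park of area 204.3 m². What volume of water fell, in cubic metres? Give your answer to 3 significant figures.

Depth: 0.68 cm × 10 = 6.8 mm.
1 mm over 1 m² is 1 L, so volume = 6.8 × 204.3 = 1389.24 L = 1.39 m³.

1.39 cubic metres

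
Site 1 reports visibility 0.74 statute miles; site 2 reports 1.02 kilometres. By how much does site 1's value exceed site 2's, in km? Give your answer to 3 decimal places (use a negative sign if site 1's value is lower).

0.171 km

site 1: 0.74 SM = 1.19091 km.
Difference: 1.19091 − 1.02000 = 0.171 km.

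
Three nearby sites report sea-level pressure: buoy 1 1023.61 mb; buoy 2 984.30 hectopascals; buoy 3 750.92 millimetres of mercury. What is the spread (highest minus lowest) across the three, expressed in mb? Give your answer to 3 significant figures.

39.3 mb

buoy 2: 984.30 hPa = 984.300 mb.
buoy 3: 750.92 mmHg = 1001.144 mb.
Spread: 1023.610 − 984.300 = 39.3 mb.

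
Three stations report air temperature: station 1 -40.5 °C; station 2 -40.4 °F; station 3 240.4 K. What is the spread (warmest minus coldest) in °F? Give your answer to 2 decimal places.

station 2: -40.4 °F = -40.222 °C.
station 3: 240.4 K = -32.750 °C.
Spread: (-32.750) − (-40.500) = 7.750 °C = 13.95 °F.

13.95 °F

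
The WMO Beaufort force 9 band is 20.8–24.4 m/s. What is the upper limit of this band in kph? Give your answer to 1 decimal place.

87.8 km/h

20.8–24.4 m/s × 3.6 = 74.9–87.8 km/h.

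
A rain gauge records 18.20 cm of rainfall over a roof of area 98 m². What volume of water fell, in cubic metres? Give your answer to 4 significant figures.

17.84 cubic metres

Depth: 18.20 cm × 10 = 182 mm.
1 mm over 1 m² is 1 L, so volume = 182 × 98 = 17836 L = 17.84 m³.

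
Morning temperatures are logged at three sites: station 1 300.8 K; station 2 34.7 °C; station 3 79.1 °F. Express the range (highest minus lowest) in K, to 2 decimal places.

station 1: 300.8 K = 27.650 °C.
station 3: 79.1 °F = 26.167 °C.
Spread: 34.700 − 26.167 = 8.533 °C.

8.53 K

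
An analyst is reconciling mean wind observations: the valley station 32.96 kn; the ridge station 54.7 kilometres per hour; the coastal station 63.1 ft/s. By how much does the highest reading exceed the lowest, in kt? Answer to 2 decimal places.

the ridge station: 54.7 km/h = 29.5356 kt.
the coastal station: 63.1 ft/s = 37.3857 kt.
Spread: 37.3857 − 29.5356 = 7.85 kt.

7.85 kt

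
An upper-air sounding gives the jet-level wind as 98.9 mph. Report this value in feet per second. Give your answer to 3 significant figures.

145 ft/s

1 mph = 1.46667 ft/s, so 98.9 × 1.46667 = 145 ft/s.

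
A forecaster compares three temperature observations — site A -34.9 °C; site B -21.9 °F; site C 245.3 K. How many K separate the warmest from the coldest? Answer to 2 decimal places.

7.05 K

site B: -21.9 °F = -29.944 °C.
site C: 245.3 K = -27.850 °C.
Spread: (-27.850) − (-34.900) = 7.050 °C.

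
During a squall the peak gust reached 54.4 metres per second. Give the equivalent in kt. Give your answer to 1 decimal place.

1 m/s = 1.94384 kt, so 54.4 × 1.94384 = 105.7 kt.

105.7 kt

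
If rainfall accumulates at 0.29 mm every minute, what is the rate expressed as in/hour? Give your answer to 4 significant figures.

0.29 mm/minute × 0.0393701 in/mm × 60 minute/hour = 0.6850 in/hour.

0.6850 in/hour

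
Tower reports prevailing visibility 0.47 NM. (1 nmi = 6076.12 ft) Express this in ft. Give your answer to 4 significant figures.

2856 ft

1 nmi = 6076.12 ft, so 0.47 × 6076.12 = 2856 ft.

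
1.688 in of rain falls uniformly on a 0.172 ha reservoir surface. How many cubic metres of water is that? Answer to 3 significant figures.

Depth: 1.688 in × 25.4 = 42.8752 mm.
Area: 0.172 ha = 1720 m².
1 mm over 1 m² is 1 L, so volume = 42.8752 × 1720 = 73745.344 L = 73.7 m³.

73.7 cubic metres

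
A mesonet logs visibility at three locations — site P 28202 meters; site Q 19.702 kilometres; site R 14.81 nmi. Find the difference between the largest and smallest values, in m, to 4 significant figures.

8500 m

site Q: 19.702 km = 19702.00 m.
site R: 14.81 nmi = 27428.12 m.
Spread: 28202.00 − 19702.00 = 8500 m.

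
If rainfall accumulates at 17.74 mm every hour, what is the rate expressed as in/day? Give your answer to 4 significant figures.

17.74 mm/hour × 0.0393701 in/mm × 24 hour/day = 16.76 in/day.

16.76 in/day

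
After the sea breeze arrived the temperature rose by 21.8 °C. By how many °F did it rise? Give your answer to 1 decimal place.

A change of 1 °C equals a change of 1.8 °F: Δ°F = 21.8 × 1.8 = 39.2 °F.

39.2 °F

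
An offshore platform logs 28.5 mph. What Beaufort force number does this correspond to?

Beaufort force 6

28.5 mph = 12.7 m/s, which is Beaufort 6 (strong breeze, 10.8–13.8 m/s).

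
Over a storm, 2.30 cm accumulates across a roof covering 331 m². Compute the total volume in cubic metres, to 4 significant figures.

Depth: 2.30 cm × 10 = 23 mm.
1 mm over 1 m² is 1 L, so volume = 23 × 331 = 7613 L = 7.613 m³.

7.613 cubic metres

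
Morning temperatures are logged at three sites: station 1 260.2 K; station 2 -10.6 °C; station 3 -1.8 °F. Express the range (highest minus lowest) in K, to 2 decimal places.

8.18 K

station 1: 260.2 K = -12.950 °C.
station 3: -1.8 °F = -18.778 °C.
Spread: (-10.600) − (-18.778) = 8.178 °C.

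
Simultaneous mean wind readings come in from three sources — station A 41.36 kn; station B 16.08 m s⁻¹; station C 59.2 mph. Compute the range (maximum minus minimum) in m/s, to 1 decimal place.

station A: 41.36 kt = 21.277 m/s.
station C: 59.2 mph = 26.465 m/s.
Spread: 26.465 − 16.080 = 10.4 m/s.

10.4 m/s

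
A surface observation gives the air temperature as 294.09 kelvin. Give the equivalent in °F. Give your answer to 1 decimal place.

69.7 °F

First to °C: 20.94 °C.
Then to °F: 69.7 °F.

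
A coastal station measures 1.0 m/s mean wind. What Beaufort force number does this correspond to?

1.0 m/s lies in the Beaufort 1 band (light air, 0.3–1.5 m/s).

Beaufort force 1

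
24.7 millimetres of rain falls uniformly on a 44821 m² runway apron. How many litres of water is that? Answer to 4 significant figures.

1107000 litres

1 mm over 1 m² is 1 L, so volume = 24.7 × 44821 = 1107078.7 L ≈ 1107000 L.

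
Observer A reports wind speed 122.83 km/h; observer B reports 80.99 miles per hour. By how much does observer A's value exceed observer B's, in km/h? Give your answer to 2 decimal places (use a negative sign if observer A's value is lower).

-7.51 km/h

observer B: 80.99 mph = 130.3408 km/h.
Difference: 122.8300 − 130.3408 = -7.51 km/h.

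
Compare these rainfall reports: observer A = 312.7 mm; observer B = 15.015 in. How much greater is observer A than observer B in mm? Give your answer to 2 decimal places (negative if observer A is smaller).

-68.68 mm

observer B: 15.015 in = 381.3810 mm.
Difference: 312.7000 − 381.3810 = -68.68 mm.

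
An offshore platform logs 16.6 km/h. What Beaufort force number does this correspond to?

16.6 km/h = 4.6 m/s, which is Beaufort 3 (gentle breeze, 3.4–5.4 m/s).

Beaufort force 3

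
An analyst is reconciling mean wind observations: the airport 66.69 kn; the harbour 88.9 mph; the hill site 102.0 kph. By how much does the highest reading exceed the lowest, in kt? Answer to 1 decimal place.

the harbour: 88.9 mph = 77.252 kt.
the hill site: 102.0 km/h = 55.076 kt.
Spread: 77.252 − 55.076 = 22.2 kt.

22.2 kt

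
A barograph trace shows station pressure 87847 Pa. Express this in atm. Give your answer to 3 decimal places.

1 Pa = 9.86923e-06 atm, so 87847 × 9.86923e-06 = 0.867 atm.

0.867 atm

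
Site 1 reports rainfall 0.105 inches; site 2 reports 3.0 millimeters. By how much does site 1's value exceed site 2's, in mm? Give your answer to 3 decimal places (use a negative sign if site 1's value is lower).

site 1: 0.105 in = 2.66700 mm.
Difference: 2.66700 − 3.00000 = -0.333 mm.

-0.333 mm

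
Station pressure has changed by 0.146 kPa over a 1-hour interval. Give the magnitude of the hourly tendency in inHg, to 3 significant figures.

0.0431 inHg per hour

0.146 kPa / 1 h × 0.2953 inHg/kPa = 0.0431 inHg/h.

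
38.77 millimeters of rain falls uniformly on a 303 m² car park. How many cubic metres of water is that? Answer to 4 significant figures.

1 mm over 1 m² is 1 L, so volume = 38.77 × 303 = 11747.31 L = 11.75 m³.

11.75 cubic metres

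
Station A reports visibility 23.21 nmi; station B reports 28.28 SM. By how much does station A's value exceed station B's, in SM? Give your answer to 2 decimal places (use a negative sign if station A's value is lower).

-1.57 SM

station A: 23.21 nmi = 26.7096 SM.
Difference: 26.7096 − 28.2800 = -1.57 SM.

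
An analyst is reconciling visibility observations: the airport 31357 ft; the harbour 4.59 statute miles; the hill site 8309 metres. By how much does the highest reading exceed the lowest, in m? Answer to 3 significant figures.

the airport: 31357 ft = 9557.61 m.
the harbour: 4.59 SM = 7386.89 m.
Spread: 9557.61 − 7386.89 = 2170 m.

2170 m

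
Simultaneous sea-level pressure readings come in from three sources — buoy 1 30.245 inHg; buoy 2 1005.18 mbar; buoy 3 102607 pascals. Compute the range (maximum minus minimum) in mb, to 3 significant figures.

buoy 1: 30.245 inHg = 1024.213 mb.
buoy 3: 102607 Pa = 1026.070 mb.
Spread: 1026.070 − 1005.180 = 20.9 mb.

20.9 mb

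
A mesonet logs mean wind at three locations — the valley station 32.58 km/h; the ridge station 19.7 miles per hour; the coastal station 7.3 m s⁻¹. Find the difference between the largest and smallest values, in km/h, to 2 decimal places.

6.30 km/h

the ridge station: 19.7 mph = 31.7041 km/h.
the coastal station: 7.3 m/s = 26.2800 km/h.
Spread: 32.5800 − 26.2800 = 6.30 km/h.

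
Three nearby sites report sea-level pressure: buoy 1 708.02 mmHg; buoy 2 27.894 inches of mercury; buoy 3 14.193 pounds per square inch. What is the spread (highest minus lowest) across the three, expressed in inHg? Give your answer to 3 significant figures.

buoy 1: 708.02 mmHg = 27.8748 inHg.
buoy 3: 14.193 psi = 28.8972 inHg.
Spread: 28.8972 − 27.8748 = 1.02 inHg.

1.02 inHg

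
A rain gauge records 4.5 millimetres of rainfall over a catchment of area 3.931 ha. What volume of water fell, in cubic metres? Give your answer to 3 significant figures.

Area: 3.931 ha = 39310 m².
1 mm over 1 m² is 1 L, so volume = 4.5 × 39310 = 176895 L = 177 m³.

177 cubic metres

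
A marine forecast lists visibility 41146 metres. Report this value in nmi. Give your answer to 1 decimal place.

1 m = 0.000539957 nmi, so 41146 × 0.000539957 = 22.2 nmi.

22.2 nmi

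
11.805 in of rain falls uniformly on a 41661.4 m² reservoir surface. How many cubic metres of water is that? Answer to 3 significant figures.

Depth: 11.805 in × 25.4 = 299.847 mm.
1 mm over 1 m² is 1 L, so volume = 299.847 × 41661.4 = 12492046 L = 12500 m³.

12500 cubic metres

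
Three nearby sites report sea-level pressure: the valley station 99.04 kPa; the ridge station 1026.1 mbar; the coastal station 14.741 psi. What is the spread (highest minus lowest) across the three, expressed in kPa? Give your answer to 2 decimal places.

3.57 kPa

the ridge station: 1026.1 mb = 102.6100 kPa.
the coastal station: 14.741 psi = 101.6356 kPa.
Spread: 102.6100 − 99.0400 = 3.57 kPa.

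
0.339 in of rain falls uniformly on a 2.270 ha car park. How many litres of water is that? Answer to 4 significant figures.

Depth: 0.339 in × 25.4 = 8.6106 mm.
Area: 2.270 ha = 22700 m².
1 mm over 1 m² is 1 L, so volume = 8.6106 × 22700 = 195460.62 L ≈ 195500 L.

195500 litres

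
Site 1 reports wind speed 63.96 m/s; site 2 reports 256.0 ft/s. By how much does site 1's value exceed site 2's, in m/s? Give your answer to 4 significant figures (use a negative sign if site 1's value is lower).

-14.07 m/s

site 2: 256.0 ft/s = 78.0288 m/s.
Difference: 63.9600 − 78.0288 = -14.07 m/s.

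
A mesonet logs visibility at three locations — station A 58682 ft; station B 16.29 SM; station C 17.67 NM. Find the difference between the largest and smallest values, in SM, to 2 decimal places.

station A: 58682 ft = 11.1140 SM.
station C: 17.67 nmi = 20.3343 SM.
Spread: 20.3343 − 11.1140 = 9.22 SM.

9.22 SM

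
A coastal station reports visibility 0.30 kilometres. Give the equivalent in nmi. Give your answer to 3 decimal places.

0.162 nmi

1 km = 0.539957 nmi, so 0.30 × 0.539957 = 0.162 nmi.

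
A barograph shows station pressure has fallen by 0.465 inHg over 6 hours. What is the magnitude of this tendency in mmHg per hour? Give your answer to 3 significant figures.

0.465 inHg / 6 h × 25.4 mmHg/inHg = 1.97 mmHg/h.

1.97 mmHg per hour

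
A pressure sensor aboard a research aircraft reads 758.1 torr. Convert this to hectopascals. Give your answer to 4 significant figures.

1011 hPa

1 mmHg = 1.33322 hPa, so 758.1 × 1.33322 = 1011 hPa.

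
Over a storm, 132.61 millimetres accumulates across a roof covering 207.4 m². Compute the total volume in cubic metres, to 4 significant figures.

27.50 cubic metres

1 mm over 1 m² is 1 L, so volume = 132.61 × 207.4 = 27503.314 L = 27.50 m³.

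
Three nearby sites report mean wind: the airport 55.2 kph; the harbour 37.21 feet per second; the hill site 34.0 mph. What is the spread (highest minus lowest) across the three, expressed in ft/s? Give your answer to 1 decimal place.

the airport: 55.2 km/h = 50.306 ft/s.
the hill site: 34.0 mph = 49.867 ft/s.
Spread: 50.306 − 37.210 = 13.1 ft/s.

13.1 ft/s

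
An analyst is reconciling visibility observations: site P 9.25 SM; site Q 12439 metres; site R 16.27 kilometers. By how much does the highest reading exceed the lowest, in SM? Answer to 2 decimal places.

2.38 SM

site Q: 12439 m = 7.7292 SM.
site R: 16.27 km = 10.1097 SM.
Spread: 10.1097 − 7.7292 = 2.38 SM.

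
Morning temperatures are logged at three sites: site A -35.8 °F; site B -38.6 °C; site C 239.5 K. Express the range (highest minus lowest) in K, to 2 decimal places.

site A: -35.8 °F = -37.667 °C.
site C: 239.5 K = -33.650 °C.
Spread: (-33.650) − (-38.600) = 4.950 °C.

4.95 K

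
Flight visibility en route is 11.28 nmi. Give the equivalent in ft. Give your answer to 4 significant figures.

1 nmi = 6076.12 ft, so 11.28 × 6076.12 = 68540 ft.

68540 ft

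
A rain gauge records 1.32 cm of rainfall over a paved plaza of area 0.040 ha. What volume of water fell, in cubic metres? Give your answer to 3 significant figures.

Depth: 1.32 cm × 10 = 13.2 mm.
Area: 0.040 ha = 400 m².
1 mm over 1 m² is 1 L, so volume = 13.2 × 400 = 5280 L = 5.28 m³.

5.28 cubic metres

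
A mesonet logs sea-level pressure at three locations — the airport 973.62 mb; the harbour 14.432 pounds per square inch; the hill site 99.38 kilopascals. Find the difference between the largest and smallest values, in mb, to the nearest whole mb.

the harbour: 14.432 psi = 995.05 mb.
the hill site: 99.38 kPa = 993.80 mb.
Spread: 995.05 − 973.62 = 21 mb.

21 mb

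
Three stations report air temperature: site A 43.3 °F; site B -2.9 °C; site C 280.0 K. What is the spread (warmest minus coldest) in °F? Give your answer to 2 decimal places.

site A: 43.3 °F = 6.278 °C.
site C: 280.0 K = 6.850 °C.
Spread: 6.850 − (-2.900) = 9.750 °C = 17.55 °F.

17.55 °F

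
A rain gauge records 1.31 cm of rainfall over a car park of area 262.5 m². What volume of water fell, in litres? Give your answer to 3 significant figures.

3440 litres

Depth: 1.31 cm × 10 = 13.1 mm.
1 mm over 1 m² is 1 L, so volume = 13.1 × 262.5 = 3438.75 L ≈ 3440 L.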